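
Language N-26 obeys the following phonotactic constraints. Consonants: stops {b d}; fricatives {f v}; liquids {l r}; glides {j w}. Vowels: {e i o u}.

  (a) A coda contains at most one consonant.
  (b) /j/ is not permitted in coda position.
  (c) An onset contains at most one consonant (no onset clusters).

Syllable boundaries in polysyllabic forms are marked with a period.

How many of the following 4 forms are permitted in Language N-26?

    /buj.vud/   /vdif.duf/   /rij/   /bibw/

0

/buj.vud/ — violates constraint (b): syllable 1 coda contains /j/ → not permitted
/vdif.duf/ — violates constraint (c): syllable 1 onset /vd/ has 2 consonants (> 1) → not permitted
/rij/ — violates constraint (b): syllable 1 coda contains /j/ → not permitted
/bibw/ — violates constraint (a): syllable 1 coda /bw/ has 2 consonants (> 1) → not permitted
No form is permitted → 0.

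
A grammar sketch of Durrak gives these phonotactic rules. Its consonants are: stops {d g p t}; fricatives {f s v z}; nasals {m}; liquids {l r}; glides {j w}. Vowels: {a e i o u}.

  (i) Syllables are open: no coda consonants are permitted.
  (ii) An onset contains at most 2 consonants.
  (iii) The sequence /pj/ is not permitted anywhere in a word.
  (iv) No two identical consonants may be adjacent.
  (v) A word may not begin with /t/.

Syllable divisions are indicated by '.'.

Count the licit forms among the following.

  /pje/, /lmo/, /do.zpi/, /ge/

/pje/ — violates constraint (iii): contains banned sequence /pj/ → illicit
/lmo/ — σ1 onset /lm/ (2C), coda /∅/ ok → licit
/do.zpi/ — σ1 onset /d/, coda /∅/ ok; σ2 onset /zp/ (2C), coda /∅/ ok → licit
/ge/ — σ1 onset /g/, coda /∅/ ok → licit
Licit: /lmo/, /do.zpi/, /ge/ → 3.

3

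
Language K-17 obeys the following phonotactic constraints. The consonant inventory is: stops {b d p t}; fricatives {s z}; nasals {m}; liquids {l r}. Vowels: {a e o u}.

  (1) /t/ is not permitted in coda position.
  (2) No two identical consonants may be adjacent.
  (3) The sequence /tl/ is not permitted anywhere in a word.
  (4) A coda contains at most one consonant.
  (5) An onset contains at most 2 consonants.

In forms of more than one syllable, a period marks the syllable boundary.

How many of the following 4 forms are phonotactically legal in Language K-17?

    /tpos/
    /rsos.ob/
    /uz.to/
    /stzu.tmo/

3

/tpos/ — σ1 onset /tp/ (2C), coda /s/ ok → phonotactically legal
/rsos.ob/ — σ1 onset /rs/ (2C), coda /s/ ok; σ2 onset /∅/, coda /b/ ok → phonotactically legal
/uz.to/ — σ1 onset /∅/, coda /z/ ok; σ2 onset /t/, coda /∅/ ok → phonotactically legal
/stzu.tmo/ — violates constraint 5: syllable 1 onset /stz/ has 3 consonants (> 2) → phonotactically illegal
Phonotactically legal: /tpos/, /rsos.ob/, /uz.to/ → 3.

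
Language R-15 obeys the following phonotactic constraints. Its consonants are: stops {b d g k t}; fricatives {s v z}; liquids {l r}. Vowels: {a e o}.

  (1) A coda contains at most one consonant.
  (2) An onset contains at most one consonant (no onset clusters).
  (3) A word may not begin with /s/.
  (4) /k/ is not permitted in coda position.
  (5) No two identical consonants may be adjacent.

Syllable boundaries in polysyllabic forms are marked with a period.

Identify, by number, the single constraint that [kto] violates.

[kto]: syllable 1 onset /kt/ has 2 consonants (> 1).
This is a violation of constraint 2: "An onset contains at most one consonant (no onset clusters)."
The remaining constraints (1, 3, 4, 5) are satisfied.

2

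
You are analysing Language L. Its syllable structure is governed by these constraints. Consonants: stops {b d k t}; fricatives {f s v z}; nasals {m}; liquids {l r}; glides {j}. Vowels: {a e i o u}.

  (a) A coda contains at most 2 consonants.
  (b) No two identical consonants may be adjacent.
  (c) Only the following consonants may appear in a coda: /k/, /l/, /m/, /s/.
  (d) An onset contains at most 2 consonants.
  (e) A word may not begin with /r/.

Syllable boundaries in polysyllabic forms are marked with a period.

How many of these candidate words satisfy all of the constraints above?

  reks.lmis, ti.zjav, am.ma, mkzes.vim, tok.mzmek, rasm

0

reks.lmis — violates constraint (e): word begins with /r/ → not permitted
ti.zjav — violates constraint (c): syllable 2 coda contains /v/, which is not a licensed coda consonant → not permitted
am.ma — violates constraint (b): adjacent identical consonants /mm/ → not permitted
mkzes.vim — violates constraint (d): syllable 1 onset /mkz/ has 3 consonants (> 2) → not permitted
tok.mzmek — violates constraint (d): syllable 2 onset /mzm/ has 3 consonants (> 2) → not permitted
rasm — violates constraint (e): word begins with /r/ → not permitted
No form is permitted → 0.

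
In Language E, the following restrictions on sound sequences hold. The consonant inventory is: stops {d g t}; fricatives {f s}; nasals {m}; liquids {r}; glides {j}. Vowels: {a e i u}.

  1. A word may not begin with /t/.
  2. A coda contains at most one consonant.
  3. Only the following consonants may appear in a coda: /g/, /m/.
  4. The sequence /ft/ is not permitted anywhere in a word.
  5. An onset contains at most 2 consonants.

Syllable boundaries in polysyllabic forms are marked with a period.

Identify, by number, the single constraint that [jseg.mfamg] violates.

2

[jseg.mfamg]: syllable 2 coda /mg/ has 2 consonants (> 1).
This is a violation of constraint 2: "A coda contains at most one consonant."
The remaining constraints (1, 3, 4, 5) are satisfied.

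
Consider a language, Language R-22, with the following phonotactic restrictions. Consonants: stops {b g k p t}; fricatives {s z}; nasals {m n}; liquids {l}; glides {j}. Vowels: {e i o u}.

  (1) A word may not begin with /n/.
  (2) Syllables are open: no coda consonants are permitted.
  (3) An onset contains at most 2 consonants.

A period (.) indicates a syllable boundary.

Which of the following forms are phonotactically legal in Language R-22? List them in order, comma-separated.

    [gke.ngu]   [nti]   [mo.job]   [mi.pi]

[gke.ngu], [mi.pi]

[gke.ngu] — σ1 onset /gk/ (2C), coda /∅/ ok; σ2 onset /ng/ (2C), coda /∅/ ok → phonotactically legal
[nti] — violates constraint 1: word begins with /n/ → phonotactically illegal
[mo.job] — violates constraint 2: syllable 2 coda /b/ has 1 consonant (> 0) → phonotactically illegal
[mi.pi] — σ1 onset /m/, coda /∅/ ok; σ2 onset /p/, coda /∅/ ok → phonotactically legal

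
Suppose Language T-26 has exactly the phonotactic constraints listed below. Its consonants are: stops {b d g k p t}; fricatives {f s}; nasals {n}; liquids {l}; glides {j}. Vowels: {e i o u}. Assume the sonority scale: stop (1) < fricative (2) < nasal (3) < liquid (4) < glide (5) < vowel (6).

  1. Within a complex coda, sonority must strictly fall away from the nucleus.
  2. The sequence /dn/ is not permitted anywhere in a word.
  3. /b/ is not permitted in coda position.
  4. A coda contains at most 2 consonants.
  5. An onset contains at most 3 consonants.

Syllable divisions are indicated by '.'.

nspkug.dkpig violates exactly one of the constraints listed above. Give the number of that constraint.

5

nspkug.dkpig: syllable 1 onset /nspk/ has 4 consonants (> 3).
This is a violation of constraint 5: "An onset contains at most 3 consonants."
The remaining constraints (1, 2, 3, 4) are satisfied.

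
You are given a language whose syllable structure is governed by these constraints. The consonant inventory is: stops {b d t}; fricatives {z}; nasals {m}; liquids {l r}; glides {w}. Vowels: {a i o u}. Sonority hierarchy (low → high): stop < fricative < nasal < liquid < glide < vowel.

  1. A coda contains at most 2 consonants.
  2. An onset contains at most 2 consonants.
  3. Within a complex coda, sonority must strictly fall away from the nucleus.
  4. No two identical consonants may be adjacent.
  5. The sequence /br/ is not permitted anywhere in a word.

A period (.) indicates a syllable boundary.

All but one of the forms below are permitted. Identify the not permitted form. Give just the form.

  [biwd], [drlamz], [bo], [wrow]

[drlamz]

[biwd] — σ1 onset /b/, coda /wd/ (5→1 falls) ok → permitted
[drlamz] — violates constraint 2: syllable 1 onset /drl/ has 3 consonants (> 2) → not permitted
[bo] — σ1 onset /b/, coda /∅/ ok → permitted
[wrow] — σ1 onset /wr/ (2C), coda /w/ ok → permitted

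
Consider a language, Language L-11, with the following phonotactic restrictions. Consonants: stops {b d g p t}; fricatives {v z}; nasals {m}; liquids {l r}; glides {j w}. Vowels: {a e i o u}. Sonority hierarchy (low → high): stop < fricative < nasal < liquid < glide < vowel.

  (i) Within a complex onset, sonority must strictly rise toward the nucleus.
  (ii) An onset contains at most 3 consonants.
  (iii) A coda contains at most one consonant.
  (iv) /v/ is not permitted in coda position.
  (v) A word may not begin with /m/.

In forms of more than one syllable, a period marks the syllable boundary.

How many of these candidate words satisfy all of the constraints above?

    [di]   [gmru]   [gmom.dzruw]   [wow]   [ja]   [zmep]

6

[di] — σ1 onset /d/, coda /∅/ ok → permitted
[gmru] — σ1 onset /gmr/ (1→3→4 rises), coda /∅/ ok → permitted
[gmom.dzruw] — σ1 onset /gm/ (1→3 rises), coda /m/ ok; σ2 onset /dzr/ (1→2→4 rises), coda /w/ ok → permitted
[wow] — σ1 onset /w/, coda /w/ ok → permitted
[ja] — σ1 onset /j/, coda /∅/ ok → permitted
[zmep] — σ1 onset /zm/ (2→3 rises), coda /p/ ok → permitted
Permitted: [di], [gmru], [gmom.dzruw], [wow], [ja], [zmep] → 6.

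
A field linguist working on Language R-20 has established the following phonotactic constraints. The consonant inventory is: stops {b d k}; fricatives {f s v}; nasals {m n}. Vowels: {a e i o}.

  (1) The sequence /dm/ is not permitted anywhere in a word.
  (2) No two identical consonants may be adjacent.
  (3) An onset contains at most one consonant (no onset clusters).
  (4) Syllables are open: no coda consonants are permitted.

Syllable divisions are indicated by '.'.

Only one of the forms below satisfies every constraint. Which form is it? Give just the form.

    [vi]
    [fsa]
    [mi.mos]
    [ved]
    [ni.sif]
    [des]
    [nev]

[vi]

[vi] — σ1 onset /v/, coda /∅/ ok → licit
[fsa] — violates constraint 3: syllable 1 onset /fs/ has 2 consonants (> 1) → illicit
[mi.mos] — violates constraint 4: syllable 2 coda /s/ has 1 consonant (> 0) → illicit
[ved] — violates constraint 4: syllable 1 coda /d/ has 1 consonant (> 0) → illicit
[ni.sif] — violates constraint 4: syllable 2 coda /f/ has 1 consonant (> 0) → illicit
[des] — violates constraint 4: syllable 1 coda /s/ has 1 consonant (> 0) → illicit
[nev] — violates constraint 4: syllable 1 coda /v/ has 1 consonant (> 0) → illicit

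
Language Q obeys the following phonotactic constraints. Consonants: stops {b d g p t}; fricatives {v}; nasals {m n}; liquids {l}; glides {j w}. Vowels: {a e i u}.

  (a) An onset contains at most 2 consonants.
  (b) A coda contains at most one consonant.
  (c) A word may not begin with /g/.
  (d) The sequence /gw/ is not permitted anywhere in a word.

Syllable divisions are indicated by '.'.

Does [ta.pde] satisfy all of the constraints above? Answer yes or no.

yes

[ta.pde] — σ1 onset /t/, coda /∅/ ok; σ2 onset /pd/ (2C), coda /∅/ ok → licit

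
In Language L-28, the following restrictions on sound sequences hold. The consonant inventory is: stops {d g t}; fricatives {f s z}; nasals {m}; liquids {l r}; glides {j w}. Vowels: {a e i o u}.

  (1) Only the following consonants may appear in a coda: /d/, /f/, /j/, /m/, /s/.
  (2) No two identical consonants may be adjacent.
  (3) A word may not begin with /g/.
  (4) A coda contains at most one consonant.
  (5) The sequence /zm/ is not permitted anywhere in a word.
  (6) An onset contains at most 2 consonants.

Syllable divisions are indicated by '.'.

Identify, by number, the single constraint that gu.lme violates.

3

gu.lme: word begins with /g/.
This is a violation of constraint 3: "A word may not begin with /g/."
The remaining constraints (1, 2, 4, 5, 6) are satisfied.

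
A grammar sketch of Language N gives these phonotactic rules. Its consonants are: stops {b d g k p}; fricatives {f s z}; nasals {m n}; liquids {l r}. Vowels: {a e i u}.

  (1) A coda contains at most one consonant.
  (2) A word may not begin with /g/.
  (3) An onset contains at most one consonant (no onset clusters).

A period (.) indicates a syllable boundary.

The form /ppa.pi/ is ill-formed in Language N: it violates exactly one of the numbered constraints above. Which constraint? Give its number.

/ppa.pi/: syllable 1 onset /pp/ has 2 consonants (> 1).
This is a violation of constraint 3: "An onset contains at most one consonant (no onset clusters)."
The remaining constraints (1, 2) are satisfied.

3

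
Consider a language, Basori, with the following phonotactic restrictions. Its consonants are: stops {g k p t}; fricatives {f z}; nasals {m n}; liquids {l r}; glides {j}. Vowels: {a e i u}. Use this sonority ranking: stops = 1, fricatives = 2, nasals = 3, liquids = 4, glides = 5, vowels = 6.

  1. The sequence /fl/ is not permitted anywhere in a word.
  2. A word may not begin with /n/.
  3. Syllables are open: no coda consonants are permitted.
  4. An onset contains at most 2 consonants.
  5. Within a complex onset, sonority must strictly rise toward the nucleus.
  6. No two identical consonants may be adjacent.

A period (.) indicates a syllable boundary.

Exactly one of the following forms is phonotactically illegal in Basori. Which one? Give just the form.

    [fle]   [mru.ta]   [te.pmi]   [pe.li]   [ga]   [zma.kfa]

[fle] — violates constraint 1: contains banned sequence /fl/ → phonotactically illegal
[mru.ta] — σ1 onset /mr/ (3→4 rises), coda /∅/ ok; σ2 onset /t/, coda /∅/ ok → phonotactically legal
[te.pmi] — σ1 onset /t/, coda /∅/ ok; σ2 onset /pm/ (1→3 rises), coda /∅/ ok → phonotactically legal
[pe.li] — σ1 onset /p/, coda /∅/ ok; σ2 onset /l/, coda /∅/ ok → phonotactically legal
[ga] — σ1 onset /g/, coda /∅/ ok → phonotactically legal
[zma.kfa] — σ1 onset /zm/ (2→3 rises), coda /∅/ ok; σ2 onset /kf/ (1→2 rises), coda /∅/ ok → phonotactically legal

[fle]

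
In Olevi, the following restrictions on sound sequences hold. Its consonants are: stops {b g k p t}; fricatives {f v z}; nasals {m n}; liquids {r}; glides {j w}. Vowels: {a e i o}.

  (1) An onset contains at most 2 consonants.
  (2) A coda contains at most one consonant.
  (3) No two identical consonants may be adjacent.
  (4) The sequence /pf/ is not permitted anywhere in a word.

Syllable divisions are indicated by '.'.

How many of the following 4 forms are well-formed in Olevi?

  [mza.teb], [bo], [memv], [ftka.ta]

2

[mza.teb] — σ1 onset /mz/ (2C), coda /∅/ ok; σ2 onset /t/, coda /b/ ok → well-formed
[bo] — σ1 onset /b/, coda /∅/ ok → well-formed
[memv] — violates constraint 2: syllable 1 coda /mv/ has 2 consonants (> 1) → ill-formed
[ftka.ta] — violates constraint 1: syllable 1 onset /ftk/ has 3 consonants (> 2) → ill-formed
Well-formed: [mza.teb], [bo] → 2.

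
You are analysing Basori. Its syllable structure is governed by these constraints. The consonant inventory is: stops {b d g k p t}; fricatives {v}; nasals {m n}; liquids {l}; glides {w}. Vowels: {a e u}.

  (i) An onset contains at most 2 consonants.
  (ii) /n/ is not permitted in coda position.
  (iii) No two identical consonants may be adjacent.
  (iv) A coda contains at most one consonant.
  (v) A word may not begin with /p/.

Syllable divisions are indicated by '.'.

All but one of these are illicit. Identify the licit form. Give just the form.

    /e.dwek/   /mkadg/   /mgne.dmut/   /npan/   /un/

/e.dwek/ — σ1 onset /∅/, coda /∅/ ok; σ2 onset /dw/ (2C), coda /k/ ok → licit
/mkadg/ — violates constraint (iv): syllable 1 coda /dg/ has 2 consonants (> 1) → illicit
/mgne.dmut/ — violates constraint (i): syllable 1 onset /mgn/ has 3 consonants (> 2) → illicit
/npan/ — violates constraint (ii): syllable 1 coda contains /n/ → illicit
/un/ — violates constraint (ii): syllable 1 coda contains /n/ → illicit

/e.dwek/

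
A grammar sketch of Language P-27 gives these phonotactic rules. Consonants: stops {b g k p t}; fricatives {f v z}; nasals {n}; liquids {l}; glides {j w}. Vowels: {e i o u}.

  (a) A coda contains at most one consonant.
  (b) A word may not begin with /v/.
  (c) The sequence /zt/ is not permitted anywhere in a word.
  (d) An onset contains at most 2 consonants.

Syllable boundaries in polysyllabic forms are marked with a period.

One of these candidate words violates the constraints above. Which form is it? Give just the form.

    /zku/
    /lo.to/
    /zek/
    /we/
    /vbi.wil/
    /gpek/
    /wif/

/vbi.wil/

/zku/ — σ1 onset /zk/ (2C), coda /∅/ ok → phonotactically legal
/lo.to/ — σ1 onset /l/, coda /∅/ ok; σ2 onset /t/, coda /∅/ ok → phonotactically legal
/zek/ — σ1 onset /z/, coda /k/ ok → phonotactically legal
/we/ — σ1 onset /w/, coda /∅/ ok → phonotactically legal
/vbi.wil/ — violates constraint (b): word begins with /v/ → phonotactically illegal
/gpek/ — σ1 onset /gp/ (2C), coda /k/ ok → phonotactically legal
/wif/ — σ1 onset /w/, coda /f/ ok → phonotactically legal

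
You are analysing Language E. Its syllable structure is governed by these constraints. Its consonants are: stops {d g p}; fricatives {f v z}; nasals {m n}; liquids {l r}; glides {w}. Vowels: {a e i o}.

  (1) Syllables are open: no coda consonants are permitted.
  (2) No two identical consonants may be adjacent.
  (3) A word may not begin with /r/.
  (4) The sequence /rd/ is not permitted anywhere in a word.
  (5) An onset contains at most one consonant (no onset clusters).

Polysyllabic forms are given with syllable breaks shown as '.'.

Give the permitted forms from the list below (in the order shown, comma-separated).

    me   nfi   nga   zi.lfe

me

me — σ1 onset /m/, coda /∅/ ok → permitted
nfi — violates constraint 5: syllable 1 onset /nf/ has 2 consonants (> 1) → not permitted
nga — violates constraint 5: syllable 1 onset /ng/ has 2 consonants (> 1) → not permitted
zi.lfe — violates constraint 5: syllable 2 onset /lf/ has 2 consonants (> 1) → not permitted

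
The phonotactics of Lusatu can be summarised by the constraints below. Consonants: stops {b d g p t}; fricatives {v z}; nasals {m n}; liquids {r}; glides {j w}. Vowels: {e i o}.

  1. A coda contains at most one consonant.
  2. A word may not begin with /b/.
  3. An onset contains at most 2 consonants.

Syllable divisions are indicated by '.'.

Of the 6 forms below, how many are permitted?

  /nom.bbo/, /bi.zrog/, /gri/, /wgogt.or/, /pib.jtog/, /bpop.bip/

3

/nom.bbo/ — σ1 onset /n/, coda /m/ ok; σ2 onset /bb/ (2C), coda /∅/ ok → permitted
/bi.zrog/ — violates constraint 2: word begins with /b/ → not permitted
/gri/ — σ1 onset /gr/ (2C), coda /∅/ ok → permitted
/wgogt.or/ — violates constraint 1: syllable 1 coda /gt/ has 2 consonants (> 1) → not permitted
/pib.jtog/ — σ1 onset /p/, coda /b/ ok; σ2 onset /jt/ (2C), coda /g/ ok → permitted
/bpop.bip/ — violates constraint 2: word begins with /b/ → not permitted
Permitted: /nom.bbo/, /gri/, /pib.jtog/ → 3.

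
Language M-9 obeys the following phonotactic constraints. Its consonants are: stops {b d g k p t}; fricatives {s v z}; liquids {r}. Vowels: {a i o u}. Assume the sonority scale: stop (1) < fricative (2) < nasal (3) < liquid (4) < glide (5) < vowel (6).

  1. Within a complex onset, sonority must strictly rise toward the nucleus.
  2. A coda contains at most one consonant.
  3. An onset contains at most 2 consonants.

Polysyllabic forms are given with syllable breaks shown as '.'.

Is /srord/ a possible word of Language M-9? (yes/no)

no

/srord/ — violates constraint 2: syllable 1 coda /rd/ has 2 consonants (> 1) → illicit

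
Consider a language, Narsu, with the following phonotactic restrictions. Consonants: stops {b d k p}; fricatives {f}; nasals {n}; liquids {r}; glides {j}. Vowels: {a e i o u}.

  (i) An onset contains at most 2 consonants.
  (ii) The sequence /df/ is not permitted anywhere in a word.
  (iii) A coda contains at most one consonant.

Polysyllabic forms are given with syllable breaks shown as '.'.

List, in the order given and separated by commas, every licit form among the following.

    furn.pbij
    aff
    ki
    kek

ki, kek

furn.pbij — violates constraint (iii): syllable 1 coda /rn/ has 2 consonants (> 1) → illicit
aff — violates constraint (iii): syllable 1 coda /ff/ has 2 consonants (> 1) → illicit
ki — σ1 onset /k/, coda /∅/ ok → licit
kek — σ1 onset /k/, coda /k/ ok → licit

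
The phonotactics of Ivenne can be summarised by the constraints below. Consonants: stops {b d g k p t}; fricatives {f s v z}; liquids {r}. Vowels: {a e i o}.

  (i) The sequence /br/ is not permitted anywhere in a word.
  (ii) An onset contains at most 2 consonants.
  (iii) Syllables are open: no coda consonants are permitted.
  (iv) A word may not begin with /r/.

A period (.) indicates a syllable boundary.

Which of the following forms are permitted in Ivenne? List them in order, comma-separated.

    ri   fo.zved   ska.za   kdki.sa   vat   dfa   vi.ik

ska.za, dfa

ri — violates constraint (iv): word begins with /r/ → not permitted
fo.zved — violates constraint (iii): syllable 2 coda /d/ has 1 consonant (> 0) → not permitted
ska.za — σ1 onset /sk/ (2C), coda /∅/ ok; σ2 onset /z/, coda /∅/ ok → permitted
kdki.sa — violates constraint (ii): syllable 1 onset /kdk/ has 3 consonants (> 2) → not permitted
vat — violates constraint (iii): syllable 1 coda /t/ has 1 consonant (> 0) → not permitted
dfa — σ1 onset /df/ (2C), coda /∅/ ok → permitted
vi.ik — violates constraint (iii): syllable 2 coda /k/ has 1 consonant (> 0) → not permitted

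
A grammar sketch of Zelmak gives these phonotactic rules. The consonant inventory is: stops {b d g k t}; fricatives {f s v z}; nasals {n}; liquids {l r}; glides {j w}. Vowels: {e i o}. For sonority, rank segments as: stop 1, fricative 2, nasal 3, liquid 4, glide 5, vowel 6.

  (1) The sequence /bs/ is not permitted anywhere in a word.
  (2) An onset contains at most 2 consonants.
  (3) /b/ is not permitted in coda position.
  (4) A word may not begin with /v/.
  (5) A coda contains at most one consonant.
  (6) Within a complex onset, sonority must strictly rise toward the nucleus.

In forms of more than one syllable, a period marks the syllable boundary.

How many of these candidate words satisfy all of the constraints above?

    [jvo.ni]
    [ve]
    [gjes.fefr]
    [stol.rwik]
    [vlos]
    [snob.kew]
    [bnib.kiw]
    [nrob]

0

[jvo.ni] — violates constraint 6: syllable 1 onset /jv/: /j/ (glide, 5) → /v/ (fricative, 2) does not rise → illicit
[ve] — violates constraint 4: word begins with /v/ → illicit
[gjes.fefr] — violates constraint 5: syllable 2 coda /fr/ has 2 consonants (> 1) → illicit
[stol.rwik] — violates constraint 6: syllable 1 onset /st/: /s/ (fricative, 2) → /t/ (stop, 1) does not rise → illicit
[vlos] — violates constraint 4: word begins with /v/ → illicit
[snob.kew] — violates constraint 3: syllable 1 coda contains /b/ → illicit
[bnib.kiw] — violates constraint 3: syllable 1 coda contains /b/ → illicit
[nrob] — violates constraint 3: syllable 1 coda contains /b/ → illicit
No form is licit → 0.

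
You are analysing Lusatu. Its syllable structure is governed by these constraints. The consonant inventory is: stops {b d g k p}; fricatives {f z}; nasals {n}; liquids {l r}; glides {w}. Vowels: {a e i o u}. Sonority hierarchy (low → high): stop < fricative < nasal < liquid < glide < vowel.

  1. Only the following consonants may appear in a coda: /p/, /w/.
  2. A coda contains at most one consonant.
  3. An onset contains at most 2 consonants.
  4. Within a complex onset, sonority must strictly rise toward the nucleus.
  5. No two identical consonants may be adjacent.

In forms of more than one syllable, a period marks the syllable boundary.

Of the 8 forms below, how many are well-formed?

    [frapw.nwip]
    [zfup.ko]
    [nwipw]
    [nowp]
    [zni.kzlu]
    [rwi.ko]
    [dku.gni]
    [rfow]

1

[frapw.nwip] — violates constraint 2: syllable 1 coda /pw/ has 2 consonants (> 1) → ill-formed
[zfup.ko] — violates constraint 4: syllable 1 onset /zf/: /z/ (fricative, 2) → /f/ (fricative, 2) does not rise → ill-formed
[nwipw] — violates constraint 2: syllable 1 coda /pw/ has 2 consonants (> 1) → ill-formed
[nowp] — violates constraint 2: syllable 1 coda /wp/ has 2 consonants (> 1) → ill-formed
[zni.kzlu] — violates constraint 3: syllable 2 onset /kzl/ has 3 consonants (> 2) → ill-formed
[rwi.ko] — σ1 onset /rw/ (4→5 rises), coda /∅/ ok; σ2 onset /k/, coda /∅/ ok → well-formed
[dku.gni] — violates constraint 4: syllable 1 onset /dk/: /d/ (stop, 1) → /k/ (stop, 1) does not rise → ill-formed
[rfow] — violates constraint 4: syllable 1 onset /rf/: /r/ (liquid, 4) → /f/ (fricative, 2) does not rise → ill-formed
Well-formed: [rwi.ko] → 1.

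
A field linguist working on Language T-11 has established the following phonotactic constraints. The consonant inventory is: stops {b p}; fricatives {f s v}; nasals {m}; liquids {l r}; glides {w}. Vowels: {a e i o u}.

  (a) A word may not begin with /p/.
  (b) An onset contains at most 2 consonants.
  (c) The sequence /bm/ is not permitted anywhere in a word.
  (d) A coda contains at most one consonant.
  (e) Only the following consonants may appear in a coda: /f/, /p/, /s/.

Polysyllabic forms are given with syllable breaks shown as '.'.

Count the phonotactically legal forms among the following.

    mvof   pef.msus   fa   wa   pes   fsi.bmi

mvof — σ1 onset /mv/ (2C), coda /f/ ok → phonotactically legal
pef.msus — violates constraint (a): word begins with /p/ → phonotactically illegal
fa — σ1 onset /f/, coda /∅/ ok → phonotactically legal
wa — σ1 onset /w/, coda /∅/ ok → phonotactically legal
pes — violates constraint (a): word begins with /p/ → phonotactically illegal
fsi.bmi — violates constraint (c): contains banned sequence /bm/ → phonotactically illegal
Phonotactically legal: mvof, fa, wa → 3.

3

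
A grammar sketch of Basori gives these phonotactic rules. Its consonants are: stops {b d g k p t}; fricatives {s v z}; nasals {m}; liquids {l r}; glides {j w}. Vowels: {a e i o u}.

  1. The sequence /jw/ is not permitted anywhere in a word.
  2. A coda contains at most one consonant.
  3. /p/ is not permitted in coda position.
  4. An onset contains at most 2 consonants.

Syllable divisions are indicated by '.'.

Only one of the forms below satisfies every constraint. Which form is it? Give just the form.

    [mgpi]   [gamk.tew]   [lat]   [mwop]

[mgpi] — violates constraint 4: syllable 1 onset /mgp/ has 3 consonants (> 2) → illicit
[gamk.tew] — violates constraint 2: syllable 1 coda /mk/ has 2 consonants (> 1) → illicit
[lat] — σ1 onset /l/, coda /t/ ok → licit
[mwop] — violates constraint 3: syllable 1 coda contains /p/ → illicit

[lat]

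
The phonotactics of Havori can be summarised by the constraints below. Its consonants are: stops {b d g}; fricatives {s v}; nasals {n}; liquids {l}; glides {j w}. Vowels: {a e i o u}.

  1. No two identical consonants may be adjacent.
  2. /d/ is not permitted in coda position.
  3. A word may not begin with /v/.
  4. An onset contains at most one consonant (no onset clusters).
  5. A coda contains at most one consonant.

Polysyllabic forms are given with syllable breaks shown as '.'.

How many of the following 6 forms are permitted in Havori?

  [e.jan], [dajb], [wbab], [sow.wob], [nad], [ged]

[e.jan] — σ1 onset /∅/, coda /∅/ ok; σ2 onset /j/, coda /n/ ok → permitted
[dajb] — violates constraint 5: syllable 1 coda /jb/ has 2 consonants (> 1) → not permitted
[wbab] — violates constraint 4: syllable 1 onset /wb/ has 2 consonants (> 1) → not permitted
[sow.wob] — violates constraint 1: adjacent identical consonants /ww/ → not permitted
[nad] — violates constraint 2: syllable 1 coda contains /d/ → not permitted
[ged] — violates constraint 2: syllable 1 coda contains /d/ → not permitted
Permitted: [e.jan] → 1.

1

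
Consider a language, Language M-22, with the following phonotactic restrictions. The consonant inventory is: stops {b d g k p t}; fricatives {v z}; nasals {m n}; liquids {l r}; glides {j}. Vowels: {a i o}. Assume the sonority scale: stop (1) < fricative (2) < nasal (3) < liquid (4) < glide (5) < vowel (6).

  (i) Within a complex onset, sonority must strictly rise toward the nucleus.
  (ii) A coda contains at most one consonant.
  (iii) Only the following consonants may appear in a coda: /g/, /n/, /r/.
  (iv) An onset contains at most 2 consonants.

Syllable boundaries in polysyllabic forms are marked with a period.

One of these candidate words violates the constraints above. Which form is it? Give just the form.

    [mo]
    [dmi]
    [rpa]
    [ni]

[mo] — σ1 onset /m/, coda /∅/ ok → phonotactically legal
[dmi] — σ1 onset /dm/ (1→3 rises), coda /∅/ ok → phonotactically legal
[rpa] — violates constraint (i): syllable 1 onset /rp/: /r/ (liquid, 4) → /p/ (stop, 1) does not rise → phonotactically illegal
[ni] — σ1 onset /n/, coda /∅/ ok → phonotactically legal

[rpa]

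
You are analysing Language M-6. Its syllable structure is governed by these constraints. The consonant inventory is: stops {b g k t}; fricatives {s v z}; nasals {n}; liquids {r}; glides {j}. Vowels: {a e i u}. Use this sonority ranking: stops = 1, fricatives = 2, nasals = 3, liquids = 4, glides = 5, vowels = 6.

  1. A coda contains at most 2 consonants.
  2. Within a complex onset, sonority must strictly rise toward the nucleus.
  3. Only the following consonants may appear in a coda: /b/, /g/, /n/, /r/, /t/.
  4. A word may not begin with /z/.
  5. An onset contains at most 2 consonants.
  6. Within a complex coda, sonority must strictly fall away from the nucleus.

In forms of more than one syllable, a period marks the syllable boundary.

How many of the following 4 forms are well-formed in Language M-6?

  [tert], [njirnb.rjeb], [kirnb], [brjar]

1

[tert] — σ1 onset /t/, coda /rt/ (4→1 falls) ok → well-formed
[njirnb.rjeb] — violates constraint 1: syllable 1 coda /rnb/ has 3 consonants (> 2) → ill-formed
[kirnb] — violates constraint 1: syllable 1 coda /rnb/ has 3 consonants (> 2) → ill-formed
[brjar] — violates constraint 5: syllable 1 onset /brj/ has 3 consonants (> 2) → ill-formed
Well-formed: [tert] → 1.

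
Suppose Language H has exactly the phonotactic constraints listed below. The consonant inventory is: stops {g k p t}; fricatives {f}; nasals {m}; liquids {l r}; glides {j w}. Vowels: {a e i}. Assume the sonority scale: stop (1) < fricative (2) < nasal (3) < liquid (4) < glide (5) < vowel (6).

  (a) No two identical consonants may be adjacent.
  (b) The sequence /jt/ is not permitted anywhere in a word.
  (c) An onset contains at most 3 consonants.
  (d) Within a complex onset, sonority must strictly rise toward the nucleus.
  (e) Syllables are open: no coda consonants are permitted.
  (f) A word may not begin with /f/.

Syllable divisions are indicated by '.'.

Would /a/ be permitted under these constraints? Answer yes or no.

/a/ — σ1 onset /∅/, coda /∅/ ok → permitted

yes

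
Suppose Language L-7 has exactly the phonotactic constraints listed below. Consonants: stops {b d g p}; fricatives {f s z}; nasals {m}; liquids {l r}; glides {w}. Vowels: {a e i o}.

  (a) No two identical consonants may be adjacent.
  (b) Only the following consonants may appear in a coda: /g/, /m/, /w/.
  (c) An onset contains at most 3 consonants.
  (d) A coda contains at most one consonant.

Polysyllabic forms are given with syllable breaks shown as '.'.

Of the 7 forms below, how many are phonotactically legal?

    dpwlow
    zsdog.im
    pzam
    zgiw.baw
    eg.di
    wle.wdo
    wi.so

6

dpwlow — violates constraint (c): syllable 1 onset /dpwl/ has 4 consonants (> 3) → phonotactically illegal
zsdog.im — σ1 onset /zsd/ (3C), coda /g/ ok; σ2 onset /∅/, coda /m/ ok → phonotactically legal
pzam — σ1 onset /pz/ (2C), coda /m/ ok → phonotactically legal
zgiw.baw — σ1 onset /zg/ (2C), coda /w/ ok; σ2 onset /b/, coda /w/ ok → phonotactically legal
eg.di — σ1 onset /∅/, coda /g/ ok; σ2 onset /d/, coda /∅/ ok → phonotactically legal
wle.wdo — σ1 onset /wl/ (2C), coda /∅/ ok; σ2 onset /wd/ (2C), coda /∅/ ok → phonotactically legal
wi.so — σ1 onset /w/, coda /∅/ ok; σ2 onset /s/, coda /∅/ ok → phonotactically legal
Phonotactically legal: zsdog.im, pzam, zgiw.baw, eg.di, wle.wdo, wi.so → 6.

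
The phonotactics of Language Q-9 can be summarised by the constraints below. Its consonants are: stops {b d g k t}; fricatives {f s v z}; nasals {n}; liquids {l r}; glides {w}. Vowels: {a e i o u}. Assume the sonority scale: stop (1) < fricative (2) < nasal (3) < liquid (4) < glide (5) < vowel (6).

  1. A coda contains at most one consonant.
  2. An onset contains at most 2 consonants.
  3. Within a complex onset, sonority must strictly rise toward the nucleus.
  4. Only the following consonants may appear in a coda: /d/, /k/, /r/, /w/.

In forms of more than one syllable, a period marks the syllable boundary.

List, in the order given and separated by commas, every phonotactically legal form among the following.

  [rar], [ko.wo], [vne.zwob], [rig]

[rar], [ko.wo]

[rar] — σ1 onset /r/, coda /r/ ok → phonotactically legal
[ko.wo] — σ1 onset /k/, coda /∅/ ok; σ2 onset /w/, coda /∅/ ok → phonotactically legal
[vne.zwob] — violates constraint 4: syllable 2 coda contains /b/, which is not a licensed coda consonant → phonotactically illegal
[rig] — violates constraint 4: syllable 1 coda contains /g/, which is not a licensed coda consonant → phonotactically illegal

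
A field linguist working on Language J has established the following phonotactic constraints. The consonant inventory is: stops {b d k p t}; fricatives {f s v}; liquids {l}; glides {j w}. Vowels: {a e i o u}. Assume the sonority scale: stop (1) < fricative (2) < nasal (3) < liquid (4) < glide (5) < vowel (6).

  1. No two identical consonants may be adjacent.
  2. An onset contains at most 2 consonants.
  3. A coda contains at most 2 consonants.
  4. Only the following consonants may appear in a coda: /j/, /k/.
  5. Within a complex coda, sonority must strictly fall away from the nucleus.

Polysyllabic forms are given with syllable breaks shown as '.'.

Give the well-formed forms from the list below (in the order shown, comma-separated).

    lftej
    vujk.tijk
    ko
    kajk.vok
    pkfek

lftej — violates constraint 2: syllable 1 onset /lft/ has 3 consonants (> 2) → ill-formed
vujk.tijk — σ1 onset /v/, coda /jk/ (5→1 falls) ok; σ2 onset /t/, coda /jk/ (5→1 falls) ok → well-formed
ko — σ1 onset /k/, coda /∅/ ok → well-formed
kajk.vok — σ1 onset /k/, coda /jk/ (5→1 falls) ok; σ2 onset /v/, coda /k/ ok → well-formed
pkfek — violates constraint 2: syllable 1 onset /pkf/ has 3 consonants (> 2) → ill-formed

vujk.tijk, ko, kajk.vok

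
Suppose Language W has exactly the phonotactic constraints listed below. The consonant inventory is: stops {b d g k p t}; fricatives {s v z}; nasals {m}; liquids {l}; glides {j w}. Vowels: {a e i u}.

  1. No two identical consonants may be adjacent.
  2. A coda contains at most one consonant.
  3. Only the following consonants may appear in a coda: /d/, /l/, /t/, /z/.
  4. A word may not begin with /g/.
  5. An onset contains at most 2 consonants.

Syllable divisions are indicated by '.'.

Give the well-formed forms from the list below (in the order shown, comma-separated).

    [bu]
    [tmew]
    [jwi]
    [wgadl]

[bu] — σ1 onset /b/, coda /∅/ ok → well-formed
[tmew] — violates constraint 3: syllable 1 coda contains /w/, which is not a licensed coda consonant → ill-formed
[jwi] — σ1 onset /jw/ (2C), coda /∅/ ok → well-formed
[wgadl] — violates constraint 2: syllable 1 coda /dl/ has 2 consonants (> 1) → ill-formed

[bu], [jwi]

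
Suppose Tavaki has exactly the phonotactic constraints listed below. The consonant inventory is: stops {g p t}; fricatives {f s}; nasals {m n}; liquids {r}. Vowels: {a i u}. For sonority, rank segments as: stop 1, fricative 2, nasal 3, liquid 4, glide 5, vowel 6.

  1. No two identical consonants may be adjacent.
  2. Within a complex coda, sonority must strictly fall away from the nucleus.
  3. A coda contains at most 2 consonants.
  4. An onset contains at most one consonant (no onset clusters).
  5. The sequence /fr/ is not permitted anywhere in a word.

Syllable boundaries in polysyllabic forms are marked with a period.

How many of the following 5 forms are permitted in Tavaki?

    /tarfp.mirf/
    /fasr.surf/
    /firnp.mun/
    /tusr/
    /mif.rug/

/tarfp.mirf/ — violates constraint 3: syllable 1 coda /rfp/ has 3 consonants (> 2) → not permitted
/fasr.surf/ — violates constraint 2: syllable 1 coda /sr/: /s/ (fricative, 2) → /r/ (liquid, 4) does not fall → not permitted
/firnp.mun/ — violates constraint 3: syllable 1 coda /rnp/ has 3 consonants (> 2) → not permitted
/tusr/ — violates constraint 2: syllable 1 coda /sr/: /s/ (fricative, 2) → /r/ (liquid, 4) does not fall → not permitted
/mif.rug/ — violates constraint 5: contains banned sequence /fr/ → not permitted
No form is permitted → 0.

0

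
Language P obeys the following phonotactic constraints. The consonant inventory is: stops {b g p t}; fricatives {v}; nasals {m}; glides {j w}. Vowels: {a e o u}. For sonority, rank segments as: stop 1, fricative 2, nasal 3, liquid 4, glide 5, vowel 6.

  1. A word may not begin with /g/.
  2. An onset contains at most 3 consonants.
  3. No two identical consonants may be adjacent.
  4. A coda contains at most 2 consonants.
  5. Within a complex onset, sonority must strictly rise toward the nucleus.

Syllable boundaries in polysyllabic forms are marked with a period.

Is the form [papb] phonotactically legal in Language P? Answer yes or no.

yes

[papb] — σ1 onset /p/, coda /pb/ (2C) ok → phonotactically legal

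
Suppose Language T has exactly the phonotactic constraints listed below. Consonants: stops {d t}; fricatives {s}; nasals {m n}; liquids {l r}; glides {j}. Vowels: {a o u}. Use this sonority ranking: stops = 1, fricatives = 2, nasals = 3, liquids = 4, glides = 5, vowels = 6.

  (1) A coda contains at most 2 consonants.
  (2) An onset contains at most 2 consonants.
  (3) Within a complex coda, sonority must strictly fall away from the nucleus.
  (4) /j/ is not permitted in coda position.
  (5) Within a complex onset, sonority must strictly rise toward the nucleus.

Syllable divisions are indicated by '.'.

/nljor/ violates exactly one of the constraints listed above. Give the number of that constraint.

/nljor/: syllable 1 onset /nlj/ has 3 consonants (> 2).
This is a violation of constraint 2: "An onset contains at most 2 consonants."
The remaining constraints (1, 3, 4, 5) are satisfied.

2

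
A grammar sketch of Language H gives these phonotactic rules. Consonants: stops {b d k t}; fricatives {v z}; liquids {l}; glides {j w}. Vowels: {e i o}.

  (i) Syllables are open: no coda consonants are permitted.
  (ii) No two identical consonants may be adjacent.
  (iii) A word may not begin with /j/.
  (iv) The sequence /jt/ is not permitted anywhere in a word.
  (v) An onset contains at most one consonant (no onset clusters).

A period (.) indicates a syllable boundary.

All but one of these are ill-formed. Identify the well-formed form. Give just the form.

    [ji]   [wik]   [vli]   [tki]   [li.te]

[ji] — violates constraint (iii): word begins with /j/ → ill-formed
[wik] — violates constraint (i): syllable 1 coda /k/ has 1 consonant (> 0) → ill-formed
[vli] — violates constraint (v): syllable 1 onset /vl/ has 2 consonants (> 1) → ill-formed
[tki] — violates constraint (v): syllable 1 onset /tk/ has 2 consonants (> 1) → ill-formed
[li.te] — σ1 onset /l/, coda /∅/ ok; σ2 onset /t/, coda /∅/ ok → well-formed

[li.te]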